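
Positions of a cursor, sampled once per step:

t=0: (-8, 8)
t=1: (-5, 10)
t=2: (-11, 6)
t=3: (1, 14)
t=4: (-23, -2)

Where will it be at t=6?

Consecutive displacements (+3, +2), (-6, -4), (+12, +8), (-24, -16) scale by a factor of -2 each step.
step 5: (-23, -2) + (+48, +32) → (25, 30)
step 6: (25, 30) + (-96, -64) → (-71, -34)

(-71, -34)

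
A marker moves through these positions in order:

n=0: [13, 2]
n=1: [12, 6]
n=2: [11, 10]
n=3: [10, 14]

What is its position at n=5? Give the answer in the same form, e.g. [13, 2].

Each step adds [-1, +4] to the position.
step 4: [10, 14] + [-1, +4] → [9, 18]
step 5: [9, 18] + [-1, +4] → [8, 22]

[8, 22]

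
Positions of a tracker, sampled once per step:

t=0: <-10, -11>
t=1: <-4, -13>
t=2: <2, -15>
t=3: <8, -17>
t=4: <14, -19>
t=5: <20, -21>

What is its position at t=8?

<38, -27>

Each step adds <+6, -2> to the position.
step 6: <20, -21> + <+6, -2> → <26, -23>
step 7: <26, -23> + <+6, -2> → <32, -25>
step 8: <32, -25> + <+6, -2> → <38, -27>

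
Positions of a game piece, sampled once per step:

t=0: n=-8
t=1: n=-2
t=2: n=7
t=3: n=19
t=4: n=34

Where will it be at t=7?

Taking differences between consecutive positions: +6, +9, +12, +15. These grow by +3 each step.
step 5: 34 + 18 → n=52
step 6: 52 + 21 → n=73
step 7: 73 + 24 → n=97

n=97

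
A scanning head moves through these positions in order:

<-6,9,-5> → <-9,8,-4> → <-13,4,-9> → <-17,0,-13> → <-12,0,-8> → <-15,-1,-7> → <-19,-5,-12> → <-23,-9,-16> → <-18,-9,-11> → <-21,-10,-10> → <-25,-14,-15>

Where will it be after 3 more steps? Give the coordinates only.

<-27,-19,-13>

Differencing gives <-3,-1,+1>, <-4,-4,-5>, <-4,-4,-4>, <+5,+0,+5>, <-3,-1,+1>, <-4,-4,-5>, <-4,-4,-4>, <+5,+0,+5>, <-3,-1,+1>, <-4,-4,-5>. This is the pattern <-3,-1,+1>, <-4,-4,-5>, <-4,-4,-4>, <+5,+0,+5> repeated.
step 11: apply <-4,-4,-4> → <-29,-18,-19>
step 12: apply <+5,+0,+5> → <-24,-18,-14>
step 13: apply <-3,-1,+1> → <-27,-19,-13>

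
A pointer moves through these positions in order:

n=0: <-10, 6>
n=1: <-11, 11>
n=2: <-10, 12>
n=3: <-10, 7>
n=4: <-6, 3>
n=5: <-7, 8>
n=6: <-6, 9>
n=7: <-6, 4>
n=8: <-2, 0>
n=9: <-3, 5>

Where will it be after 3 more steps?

<2, -3>

Differencing gives <-1, +5>, <+1, +1>, <+0, -5>, <+4, -4>, <-1, +5>, <+1, +1>, <+0, -5>, <+4, -4>, <-1, +5>. This is the pattern <-1, +5>, <+1, +1>, <+0, -5>, <+4, -4> repeated.
step 10: apply <+1, +1> → <-2, 6>
step 11: apply <+0, -5> → <-2, 1>
step 12: apply <+4, -4> → <2, -3>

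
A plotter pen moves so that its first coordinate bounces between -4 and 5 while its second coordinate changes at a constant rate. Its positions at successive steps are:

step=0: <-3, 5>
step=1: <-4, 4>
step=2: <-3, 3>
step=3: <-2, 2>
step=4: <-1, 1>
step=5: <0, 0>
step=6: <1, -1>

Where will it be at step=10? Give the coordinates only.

<5, -5>

The first coordinate travels 1 per step and bounces off the walls at -4 and 5.
  step 7: 1 → 2
  step 8: 2 → 3
  step 9: 3 → 4
  step 10: 4 → 5
The second coordinate changes by -1 each step: at step 10 it is -5.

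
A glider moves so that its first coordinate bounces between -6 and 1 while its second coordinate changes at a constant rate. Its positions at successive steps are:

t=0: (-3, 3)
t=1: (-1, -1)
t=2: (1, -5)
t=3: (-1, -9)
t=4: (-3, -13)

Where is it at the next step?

(-5, -17)

The first coordinate travels 2 per step and bounces off the walls at -6 and 1.
  step 5: -3 → -5
The second coordinate changes by -4 each step: at step 5 it is -17.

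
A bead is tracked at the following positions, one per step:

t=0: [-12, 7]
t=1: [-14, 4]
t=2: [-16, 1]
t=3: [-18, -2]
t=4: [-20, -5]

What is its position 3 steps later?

[-26, -14]

Each step adds [-2, -3] to the position.
step 5: [-20, -5] + [-2, -3] → [-22, -8]
step 6: [-22, -8] + [-2, -3] → [-24, -11]
step 7: [-24, -11] + [-2, -3] → [-26, -14]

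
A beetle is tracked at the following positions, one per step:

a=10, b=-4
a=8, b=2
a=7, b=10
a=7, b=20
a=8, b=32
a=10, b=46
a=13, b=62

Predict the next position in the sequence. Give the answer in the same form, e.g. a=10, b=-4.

First differences are (-2, +6), (-1, +8), (+0, +10), (+1, +12), (+2, +14), (+3, +16); their common second difference is (+1, +2) (constant acceleration).
step 7: a=13, b=62 + (+4, +18) → a=17, b=80

a=17, b=80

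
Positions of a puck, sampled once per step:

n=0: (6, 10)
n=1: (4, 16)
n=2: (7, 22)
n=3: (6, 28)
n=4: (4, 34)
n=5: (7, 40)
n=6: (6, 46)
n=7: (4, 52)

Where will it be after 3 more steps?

(4, 70)

The first coordinate repeats the cycle [6, 4, 7] with period 3; step 10 mod 3 = 1, giving 4.
The second coordinate changes by +6 each step, so at step 10 it is 10 + 10·(6) = 70.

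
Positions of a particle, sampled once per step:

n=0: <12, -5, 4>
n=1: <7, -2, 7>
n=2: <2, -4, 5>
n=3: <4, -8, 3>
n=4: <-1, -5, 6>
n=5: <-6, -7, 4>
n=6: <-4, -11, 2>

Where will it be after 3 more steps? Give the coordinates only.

Differencing gives <-5, +3, +3>, <-5, -2, -2>, <+2, -4, -2>, <-5, +3, +3>, <-5, -2, -2>, <+2, -4, -2>. This is the pattern <-5, +3, +3>, <-5, -2, -2>, <+2, -4, -2> repeated.
step 7: apply <-5, +3, +3> → <-9, -8, 5>
step 8: apply <-5, -2, -2> → <-14, -10, 3>
step 9: apply <+2, -4, -2> → <-12, -14, 1>

<-12, -14, 1>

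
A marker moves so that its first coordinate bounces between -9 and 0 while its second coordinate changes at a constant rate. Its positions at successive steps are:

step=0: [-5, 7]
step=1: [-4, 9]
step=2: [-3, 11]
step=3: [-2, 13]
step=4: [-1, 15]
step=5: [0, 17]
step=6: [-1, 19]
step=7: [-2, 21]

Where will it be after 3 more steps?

The first coordinate reflects between -9 and 0, moving 1 per step.
  step 8: -2 → -3
  step 9: -3 → -4
  step 10: -4 → -5
The second coordinate changes by +2 each step: at step 10 it is 27.

[-5, 27]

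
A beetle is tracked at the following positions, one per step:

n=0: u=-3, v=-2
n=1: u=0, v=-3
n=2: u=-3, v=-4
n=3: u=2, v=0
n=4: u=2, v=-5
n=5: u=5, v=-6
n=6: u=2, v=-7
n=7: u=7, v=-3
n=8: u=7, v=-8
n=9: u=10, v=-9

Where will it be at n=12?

Differencing gives (+3, -1), (-3, -1), (+5, +4), (+0, -5), (+3, -1), (-3, -1), (+5, +4), (+0, -5), (+3, -1). This is the pattern (+3, -1), (-3, -1), (+5, +4), (+0, -5) repeated.
step 10: apply (-3, -1) → u=7, v=-10
step 11: apply (+5, +4) → u=12, v=-6
step 12: apply (+0, -5) → u=12, v=-11

u=12, v=-11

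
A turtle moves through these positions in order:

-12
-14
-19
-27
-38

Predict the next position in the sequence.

Taking differences between consecutive positions: -2, -5, -8, -11. These grow by -3 each step.
step 5: -38 − 14 → -52

-52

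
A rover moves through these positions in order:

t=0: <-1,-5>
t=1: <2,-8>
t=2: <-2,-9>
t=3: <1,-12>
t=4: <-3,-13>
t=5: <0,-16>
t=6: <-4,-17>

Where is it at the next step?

The moves between consecutive positions are <+3,-3>, <-4,-1>, <+3,-3>, <-4,-1>, <+3,-3>, <-4,-1>; they repeat the 2-cycle [<+3,-3>, <-4,-1>].
step 7: apply <+3,-3> → <-1,-20>

<-1,-20>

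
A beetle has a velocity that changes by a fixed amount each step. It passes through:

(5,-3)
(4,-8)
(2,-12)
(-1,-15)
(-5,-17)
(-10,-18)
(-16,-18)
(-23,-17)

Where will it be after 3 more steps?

(-50,-8)

Successive displacements: (-1,-5), (-2,-4), (-3,-3), (-4,-2), (-5,-1), (-6,+0), (-7,+1) — each changes by (-1,+1).
step 8: (-23,-17) + (-8,+2) → (-31,-15)
step 9: (-31,-15) + (-9,+3) → (-40,-12)
step 10: (-40,-12) + (-10,+4) → (-50,-8)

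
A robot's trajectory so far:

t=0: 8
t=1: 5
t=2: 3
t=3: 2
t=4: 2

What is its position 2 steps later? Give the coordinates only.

Taking differences between consecutive positions: -3, -2, -1, +0. These grow by +1 each step.
step 5: 2 + 1 → 3
step 6: 3 + 2 → 5

5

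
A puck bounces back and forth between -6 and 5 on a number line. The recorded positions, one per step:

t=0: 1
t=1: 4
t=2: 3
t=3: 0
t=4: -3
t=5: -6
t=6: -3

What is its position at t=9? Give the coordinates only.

The value reflects between -6 and 5, moving 3 per step.
  step 7: -3 → 0
  step 8: 0 → 3
  step 9: 3 → 4

4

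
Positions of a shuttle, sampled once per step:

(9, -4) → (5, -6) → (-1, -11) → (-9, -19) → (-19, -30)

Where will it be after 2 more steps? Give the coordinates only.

First differences are (-4, -2), (-6, -5), (-8, -8), (-10, -11); their common second difference is (-2, -3) (constant acceleration).
step 5: (-19, -30) + (-12, -14) → (-31, -44)
step 6: (-31, -44) + (-14, -17) → (-45, -61)

(-45, -61)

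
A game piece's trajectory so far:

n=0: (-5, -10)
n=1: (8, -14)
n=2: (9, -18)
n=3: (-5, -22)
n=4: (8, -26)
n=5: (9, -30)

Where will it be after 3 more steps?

(9, -42)

First: cycles through -5, 8, 9 every 3 steps. Step 8 lands at position 2 of the cycle → 9.
Second: linear, -4 per step → -42 at step 8.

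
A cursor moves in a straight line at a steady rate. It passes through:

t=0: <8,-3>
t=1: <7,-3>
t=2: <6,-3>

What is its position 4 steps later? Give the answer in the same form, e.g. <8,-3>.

<2,-3>

The position changes by <-1,+0> every step.
step 3: <6,-3> + <-1,+0> → <5,-3>
step 4: <5,-3> + <-1,+0> → <4,-3>
step 5: <4,-3> + <-1,+0> → <3,-3>
step 6: <3,-3> + <-1,+0> → <2,-3>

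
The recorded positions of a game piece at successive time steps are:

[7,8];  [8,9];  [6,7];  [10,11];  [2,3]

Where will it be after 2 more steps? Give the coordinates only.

[-14,-13]

The jumps are [+1,+1], [-2,-2], [+4,+4], [-8,-8] — a geometric progression with ratio -2.
step 5: [2,3] + [+16,+16] → [18,19]
step 6: [18,19] + [-32,-32] → [-14,-13]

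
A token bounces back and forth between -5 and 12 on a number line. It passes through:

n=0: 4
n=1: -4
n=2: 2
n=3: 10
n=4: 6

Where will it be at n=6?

0

The value travels 8 per step and bounces off the walls at -5 and 12.
  step 5: 6 → -2
  step 6: -2 → 0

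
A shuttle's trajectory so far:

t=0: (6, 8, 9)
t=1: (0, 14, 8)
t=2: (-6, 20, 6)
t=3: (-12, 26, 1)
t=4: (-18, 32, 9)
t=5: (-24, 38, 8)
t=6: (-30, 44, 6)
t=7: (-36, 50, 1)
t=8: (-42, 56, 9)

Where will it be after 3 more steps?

(-60, 74, 1)

First: linear, -6 per step → -60 at step 11.
Second: linear, +6 per step → 74 at step 11.
Third: cycles through 9, 8, 6, 1 every 4 steps. Step 11 lands at position 3 of the cycle → 1.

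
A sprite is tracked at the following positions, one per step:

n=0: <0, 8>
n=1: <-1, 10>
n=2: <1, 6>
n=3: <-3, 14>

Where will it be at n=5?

<-11, 30>

Step-to-step displacements: <-1, +2>, <+2, -4>, <-4, +8>; each is -2× the previous.
step 4: <-3, 14> + <+8, -16> → <5, -2>
step 5: <5, -2> + <-16, +32> → <-11, 30>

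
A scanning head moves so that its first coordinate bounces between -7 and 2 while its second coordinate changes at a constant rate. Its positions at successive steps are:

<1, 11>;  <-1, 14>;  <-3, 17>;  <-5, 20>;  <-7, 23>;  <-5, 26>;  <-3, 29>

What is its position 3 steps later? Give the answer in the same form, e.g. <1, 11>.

<1, 38>

The first coordinate reflects between -7 and 2, moving 2 per step.
  step 7: -3 → -1
  step 8: -1 → 1
  step 9: 1 → 1
The second coordinate changes by +3 each step: at step 9 it is 38.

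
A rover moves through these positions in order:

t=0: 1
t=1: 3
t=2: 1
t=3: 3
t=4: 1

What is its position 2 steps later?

1

The jumps are +2, -2, +2, -2 — a geometric progression with ratio -1.
step 5: 1 + 2 → 3
step 6: 3 − 2 → 1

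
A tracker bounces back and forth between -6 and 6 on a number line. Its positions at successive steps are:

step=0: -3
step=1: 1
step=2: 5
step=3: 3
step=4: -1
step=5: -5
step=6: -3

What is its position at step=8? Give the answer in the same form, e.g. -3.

The value travels 4 per step and bounces off the walls at -6 and 6.
  step 7: -3 → 1
  step 8: 1 → 5

5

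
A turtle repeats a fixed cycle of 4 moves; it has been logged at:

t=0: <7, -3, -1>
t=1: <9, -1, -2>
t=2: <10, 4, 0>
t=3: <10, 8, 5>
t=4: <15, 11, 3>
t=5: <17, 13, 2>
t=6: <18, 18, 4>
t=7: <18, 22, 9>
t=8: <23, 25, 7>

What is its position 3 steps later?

Step-to-step displacements: <+2, +2, -1>, <+1, +5, +2>, <+0, +4, +5>, <+5, +3, -2>, <+2, +2, -1>, <+1, +5, +2>, <+0, +4, +5>, <+5, +3, -2> — a repeating cycle of length 4.
step 9: apply <+2, +2, -1> → <25, 27, 6>
step 10: apply <+1, +5, +2> → <26, 32, 8>
step 11: apply <+0, +4, +5> → <26, 36, 13>

<26, 36, 13>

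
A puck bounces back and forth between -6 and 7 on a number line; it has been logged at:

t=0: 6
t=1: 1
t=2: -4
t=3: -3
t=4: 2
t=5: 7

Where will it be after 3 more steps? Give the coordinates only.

The value reflects between -6 and 7, moving 5 per step.
  step 6: 7 → 2
  step 7: 2 → -3
  step 8: -3 → -4

-4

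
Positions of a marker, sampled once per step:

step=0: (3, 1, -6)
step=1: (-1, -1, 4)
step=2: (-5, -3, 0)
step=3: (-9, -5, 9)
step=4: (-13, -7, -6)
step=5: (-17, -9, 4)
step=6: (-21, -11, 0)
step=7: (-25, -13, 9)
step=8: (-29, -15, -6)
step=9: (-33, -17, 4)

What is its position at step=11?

First: linear, -4 per step → -41 at step 11.
Second: linear, -2 per step → -21 at step 11.
Third: cycles through -6, 4, 0, 9 every 4 steps. Step 11 lands at position 3 of the cycle → 9.

(-41, -21, 9)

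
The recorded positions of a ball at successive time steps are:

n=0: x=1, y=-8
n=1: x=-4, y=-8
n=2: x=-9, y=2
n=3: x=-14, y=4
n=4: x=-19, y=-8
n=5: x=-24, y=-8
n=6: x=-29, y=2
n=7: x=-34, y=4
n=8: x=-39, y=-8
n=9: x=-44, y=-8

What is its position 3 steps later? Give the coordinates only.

X: linear, -5 per step → -59 at step 12.
Y: cycles through -8, -8, 2, 4 every 4 steps. Step 12 lands at position 0 of the cycle → -8.

x=-59, y=-8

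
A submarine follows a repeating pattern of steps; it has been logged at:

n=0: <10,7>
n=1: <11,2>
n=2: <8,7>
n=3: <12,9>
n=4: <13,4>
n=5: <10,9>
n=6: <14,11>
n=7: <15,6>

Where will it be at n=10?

<17,8>

Differencing gives <+1,-5>, <-3,+5>, <+4,+2>, <+1,-5>, <-3,+5>, <+4,+2>, <+1,-5>. This is the pattern <+1,-5>, <-3,+5>, <+4,+2> repeated.
step 8: apply <-3,+5> → <12,11>
step 9: apply <+4,+2> → <16,13>
step 10: apply <+1,-5> → <17,8>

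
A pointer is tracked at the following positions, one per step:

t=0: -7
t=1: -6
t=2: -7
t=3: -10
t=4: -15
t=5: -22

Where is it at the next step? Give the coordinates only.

-31

Successive displacements: +1, -1, -3, -5, -7 — each changes by -2.
step 6: -22 − 9 → -31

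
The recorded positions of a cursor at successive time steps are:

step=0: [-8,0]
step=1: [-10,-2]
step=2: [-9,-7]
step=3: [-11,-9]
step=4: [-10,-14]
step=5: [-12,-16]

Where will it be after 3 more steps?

[-12,-28]

Step-to-step displacements: [-2,-2], [+1,-5], [-2,-2], [+1,-5], [-2,-2] — a repeating cycle of length 2.
step 6: apply [+1,-5] → [-11,-21]
step 7: apply [-2,-2] → [-13,-23]
step 8: apply [+1,-5] → [-12,-28]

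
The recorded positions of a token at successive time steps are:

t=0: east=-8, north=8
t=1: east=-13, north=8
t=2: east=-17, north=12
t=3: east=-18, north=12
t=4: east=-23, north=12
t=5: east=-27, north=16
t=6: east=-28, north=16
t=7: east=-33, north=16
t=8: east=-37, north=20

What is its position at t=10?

The moves between consecutive positions are (-5, +0), (-4, +4), (-1, +0), (-5, +0), (-4, +4), (-1, +0), (-5, +0), (-4, +4); they repeat the 3-cycle [(-5, +0), (-4, +4), (-1, +0)].
step 9: apply (-1, +0) → east=-38, north=20
step 10: apply (-5, +0) → east=-43, north=20

east=-43, north=20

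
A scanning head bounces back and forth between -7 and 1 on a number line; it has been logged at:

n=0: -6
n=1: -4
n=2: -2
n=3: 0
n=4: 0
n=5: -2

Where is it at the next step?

The value reflects between -7 and 1, moving 2 per step.
  step 6: -2 → -4

-4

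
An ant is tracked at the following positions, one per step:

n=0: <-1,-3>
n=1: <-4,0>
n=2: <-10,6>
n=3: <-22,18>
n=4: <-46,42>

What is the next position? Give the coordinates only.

<-94,90>

The jumps are <-3,+3>, <-6,+6>, <-12,+12>, <-24,+24> — a geometric progression with ratio 2.
step 5: <-46,42> + <-48,+48> → <-94,90>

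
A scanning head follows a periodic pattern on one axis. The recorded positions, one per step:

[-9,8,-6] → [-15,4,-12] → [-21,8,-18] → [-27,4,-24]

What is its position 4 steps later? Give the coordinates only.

First: linear, -6 per step → -51 at step 7.
Second: cycles through 8, 4 every 2 steps. Step 7 lands at position 1 of the cycle → 4.
Third: linear, -6 per step → -48 at step 7.

[-51,4,-48]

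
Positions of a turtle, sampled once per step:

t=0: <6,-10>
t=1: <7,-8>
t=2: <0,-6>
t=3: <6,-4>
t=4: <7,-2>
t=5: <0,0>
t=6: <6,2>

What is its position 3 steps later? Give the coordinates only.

<6,8>

The first coordinate repeats the cycle [6, 7, 0] with period 3; step 9 mod 3 = 0, giving 6.
The second coordinate changes by +2 each step, so at step 9 it is -10 + 9·(2) = 8.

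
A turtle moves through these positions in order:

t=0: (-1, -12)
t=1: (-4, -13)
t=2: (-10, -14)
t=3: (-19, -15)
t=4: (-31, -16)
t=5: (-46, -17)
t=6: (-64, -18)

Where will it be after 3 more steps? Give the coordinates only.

(-136, -21)

First differences are (-3, -1), (-6, -1), (-9, -1), (-12, -1), (-15, -1), (-18, -1); their common second difference is (-3, +0) (constant acceleration).
step 7: (-64, -18) + (-21, -1) → (-85, -19)
step 8: (-85, -19) + (-24, -1) → (-109, -20)
step 9: (-109, -20) + (-27, -1) → (-136, -21)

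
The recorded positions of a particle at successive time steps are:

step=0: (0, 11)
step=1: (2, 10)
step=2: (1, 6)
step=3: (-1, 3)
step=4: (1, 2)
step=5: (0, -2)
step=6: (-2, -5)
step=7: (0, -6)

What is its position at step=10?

Step-to-step displacements: (+2, -1), (-1, -4), (-2, -3), (+2, -1), (-1, -4), (-2, -3), (+2, -1) — a repeating cycle of length 3.
step 8: apply (-1, -4) → (-1, -10)
step 9: apply (-2, -3) → (-3, -13)
step 10: apply (+2, -1) → (-1, -14)

(-1, -14)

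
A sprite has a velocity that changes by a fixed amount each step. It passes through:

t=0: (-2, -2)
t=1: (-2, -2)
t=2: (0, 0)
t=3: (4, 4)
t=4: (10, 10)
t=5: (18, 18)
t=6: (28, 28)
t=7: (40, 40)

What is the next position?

(54, 54)

First differences are (+0, +0), (+2, +2), (+4, +4), (+6, +6), (+8, +8), (+10, +10), (+12, +12); their common second difference is (+2, +2) (constant acceleration).
step 8: (40, 40) + (+14, +14) → (54, 54)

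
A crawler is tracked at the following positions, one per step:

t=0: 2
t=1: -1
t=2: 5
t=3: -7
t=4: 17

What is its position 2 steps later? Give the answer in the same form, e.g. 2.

65

Step-to-step displacements: -3, +6, -12, +24; each is -2× the previous.
step 5: 17 − 48 → -31
step 6: -31 + 96 → 65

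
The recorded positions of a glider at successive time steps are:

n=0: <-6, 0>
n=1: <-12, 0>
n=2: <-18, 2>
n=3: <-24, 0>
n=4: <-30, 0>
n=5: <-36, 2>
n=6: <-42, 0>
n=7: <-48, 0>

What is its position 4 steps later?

First: linear, -6 per step → -72 at step 11.
Second: cycles through 0, 0, 2 every 3 steps. Step 11 lands at position 2 of the cycle → 2.

<-72, 2>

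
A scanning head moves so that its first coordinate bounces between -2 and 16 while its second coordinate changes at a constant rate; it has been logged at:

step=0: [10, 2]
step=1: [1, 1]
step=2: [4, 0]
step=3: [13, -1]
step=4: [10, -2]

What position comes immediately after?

[1, -3]

The first coordinate travels 9 per step and bounces off the walls at -2 and 16.
  step 5: 10 → 1
The second coordinate changes by -1 each step: at step 5 it is -3.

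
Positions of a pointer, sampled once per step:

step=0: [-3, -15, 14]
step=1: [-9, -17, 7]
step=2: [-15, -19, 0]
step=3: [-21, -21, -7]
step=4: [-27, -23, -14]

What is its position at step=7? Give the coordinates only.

[-45, -29, -35]

Constant displacement of [-6, -2, -7] per step.
step 5: [-27, -23, -14] + [-6, -2, -7] → [-33, -25, -21]
step 6: [-33, -25, -21] + [-6, -2, -7] → [-39, -27, -28]
step 7: [-39, -27, -28] + [-6, -2, -7] → [-45, -29, -35]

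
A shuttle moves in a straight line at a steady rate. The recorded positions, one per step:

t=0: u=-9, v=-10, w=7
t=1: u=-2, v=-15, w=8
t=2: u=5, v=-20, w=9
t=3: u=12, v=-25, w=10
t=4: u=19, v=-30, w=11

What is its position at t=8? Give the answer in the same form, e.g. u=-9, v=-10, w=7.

Constant displacement of (+7, -5, +1) per step.
step 5: u=19, v=-30, w=11 + (+7, -5, +1) → u=26, v=-35, w=12
step 6: u=26, v=-35, w=12 + (+7, -5, +1) → u=33, v=-40, w=13
step 7: u=33, v=-40, w=13 + (+7, -5, +1) → u=40, v=-45, w=14
step 8: u=40, v=-45, w=14 + (+7, -5, +1) → u=47, v=-50, w=15

u=47, v=-50, w=15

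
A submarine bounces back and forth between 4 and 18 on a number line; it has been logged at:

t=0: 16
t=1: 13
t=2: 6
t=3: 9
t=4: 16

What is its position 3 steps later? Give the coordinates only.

9

The value reflects between 4 and 18, moving 7 per step.
  step 5: 16 → 13
  step 6: 13 → 6
  step 7: 6 → 9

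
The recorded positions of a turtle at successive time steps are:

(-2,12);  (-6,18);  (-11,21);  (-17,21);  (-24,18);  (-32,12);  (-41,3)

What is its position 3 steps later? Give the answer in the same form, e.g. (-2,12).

Taking differences between consecutive positions: (-4,+6), (-5,+3), (-6,+0), (-7,-3), (-8,-6), (-9,-9). These grow by (-1,-3) each step.
step 7: (-41,3) + (-10,-12) → (-51,-9)
step 8: (-51,-9) + (-11,-15) → (-62,-24)
step 9: (-62,-24) + (-12,-18) → (-74,-42)

(-74,-42)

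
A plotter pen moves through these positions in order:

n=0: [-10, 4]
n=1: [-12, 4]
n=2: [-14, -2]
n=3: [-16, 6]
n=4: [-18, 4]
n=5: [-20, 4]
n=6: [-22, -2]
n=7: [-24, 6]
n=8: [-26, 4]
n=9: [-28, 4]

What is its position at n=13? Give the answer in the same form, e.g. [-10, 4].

[-36, 4]

The first coordinate changes by -2 each step, so at step 13 it is -10 + 13·(-2) = -36.
The second coordinate repeats the cycle [4, 4, -2, 6] with period 4; step 13 mod 4 = 1, giving 4.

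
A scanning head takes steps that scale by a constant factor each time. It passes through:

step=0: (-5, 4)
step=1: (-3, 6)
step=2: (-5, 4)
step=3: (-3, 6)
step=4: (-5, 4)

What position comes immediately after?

(-3, 6)

Consecutive displacements (+2, +2), (-2, -2), (+2, +2), (-2, -2) scale by a factor of -1 each step.
step 5: (-5, 4) + (+2, +2) → (-3, 6)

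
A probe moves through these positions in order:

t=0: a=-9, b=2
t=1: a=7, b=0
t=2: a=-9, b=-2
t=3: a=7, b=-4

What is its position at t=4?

The a coordinate repeats the cycle [-9, 7] with period 2; step 4 mod 2 = 0, giving -9.
The b coordinate changes by -2 each step, so at step 4 it is 2 + 4·(-2) = -6.

a=-9, b=-6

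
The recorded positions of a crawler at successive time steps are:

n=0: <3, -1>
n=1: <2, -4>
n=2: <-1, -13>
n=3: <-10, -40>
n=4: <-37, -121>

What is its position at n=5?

Consecutive displacements <-1, -3>, <-3, -9>, <-9, -27>, <-27, -81> scale by a factor of 3 each step.
step 5: <-37, -121> + <-81, -243> → <-118, -364>

<-118, -364>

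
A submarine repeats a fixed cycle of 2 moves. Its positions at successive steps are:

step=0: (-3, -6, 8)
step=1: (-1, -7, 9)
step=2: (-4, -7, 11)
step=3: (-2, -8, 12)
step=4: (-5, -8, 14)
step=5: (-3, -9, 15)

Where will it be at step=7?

(-4, -10, 18)

Step-to-step displacements: (+2, -1, +1), (-3, +0, +2), (+2, -1, +1), (-3, +0, +2), (+2, -1, +1) — a repeating cycle of length 2.
step 6: apply (-3, +0, +2) → (-6, -9, 17)
step 7: apply (+2, -1, +1) → (-4, -10, 18)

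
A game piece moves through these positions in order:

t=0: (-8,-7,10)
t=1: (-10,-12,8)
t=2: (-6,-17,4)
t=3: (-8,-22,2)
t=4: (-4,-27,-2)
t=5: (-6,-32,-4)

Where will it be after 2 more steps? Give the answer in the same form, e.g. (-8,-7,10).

(-4,-42,-10)

The moves between consecutive positions are (-2,-5,-2), (+4,-5,-4), (-2,-5,-2), (+4,-5,-4), (-2,-5,-2); they repeat the 2-cycle [(-2,-5,-2), (+4,-5,-4)].
step 6: apply (+4,-5,-4) → (-2,-37,-8)
step 7: apply (-2,-5,-2) → (-4,-42,-10)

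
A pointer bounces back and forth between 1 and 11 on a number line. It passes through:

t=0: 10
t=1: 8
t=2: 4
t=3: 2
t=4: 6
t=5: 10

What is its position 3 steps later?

The value travels 4 per step and bounces off the walls at 1 and 11.
  step 6: 10 → 8
  step 7: 8 → 4
  step 8: 4 → 2

2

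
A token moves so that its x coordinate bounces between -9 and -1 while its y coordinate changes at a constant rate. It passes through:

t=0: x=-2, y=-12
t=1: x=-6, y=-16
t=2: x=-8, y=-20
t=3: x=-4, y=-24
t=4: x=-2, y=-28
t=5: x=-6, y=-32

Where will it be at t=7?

x=-4, y=-40

The x coordinate reflects between -9 and -1, moving 4 per step.
  step 6: -6 → -8
  step 7: -8 → -4
The y coordinate changes by -4 each step: at step 7 it is -40.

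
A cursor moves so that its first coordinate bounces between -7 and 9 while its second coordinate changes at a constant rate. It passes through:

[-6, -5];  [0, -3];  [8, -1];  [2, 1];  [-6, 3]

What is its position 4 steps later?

The first coordinate reflects between -7 and 9, moving 8 per step.
  step 5: -6 → 0
  step 6: 0 → 8
  step 7: 8 → 2
  step 8: 2 → -6
The second coordinate changes by +2 each step: at step 8 it is 11.

[-6, 11]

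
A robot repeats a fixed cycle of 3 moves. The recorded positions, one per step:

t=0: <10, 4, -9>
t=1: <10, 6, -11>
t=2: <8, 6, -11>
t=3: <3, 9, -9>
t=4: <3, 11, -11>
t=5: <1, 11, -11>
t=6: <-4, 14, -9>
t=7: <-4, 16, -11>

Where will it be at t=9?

<-11, 19, -9>

Step-to-step displacements: <+0, +2, -2>, <-2, +0, +0>, <-5, +3, +2>, <+0, +2, -2>, <-2, +0, +0>, <-5, +3, +2>, <+0, +2, -2> — a repeating cycle of length 3.
step 8: apply <-2, +0, +0> → <-6, 16, -11>
step 9: apply <-5, +3, +2> → <-11, 19, -9>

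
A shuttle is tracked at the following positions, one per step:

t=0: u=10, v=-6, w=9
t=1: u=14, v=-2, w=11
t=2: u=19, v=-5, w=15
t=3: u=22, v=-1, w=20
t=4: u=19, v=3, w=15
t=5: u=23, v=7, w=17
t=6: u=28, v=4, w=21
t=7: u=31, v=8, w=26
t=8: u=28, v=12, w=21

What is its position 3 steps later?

Step-to-step displacements: (+4, +4, +2), (+5, -3, +4), (+3, +4, +5), (-3, +4, -5), (+4, +4, +2), (+5, -3, +4), (+3, +4, +5), (-3, +4, -5) — a repeating cycle of length 4.
step 9: apply (+4, +4, +2) → u=32, v=16, w=23
step 10: apply (+5, -3, +4) → u=37, v=13, w=27
step 11: apply (+3, +4, +5) → u=40, v=17, w=32

u=40, v=17, w=32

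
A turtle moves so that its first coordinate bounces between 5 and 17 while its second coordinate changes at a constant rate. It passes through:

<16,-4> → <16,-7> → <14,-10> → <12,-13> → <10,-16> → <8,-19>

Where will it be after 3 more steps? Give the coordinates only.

The first coordinate travels 2 per step and bounces off the walls at 5 and 17.
  step 6: 8 → 6
  step 7: 6 → 6
  step 8: 6 → 8
The second coordinate changes by -3 each step: at step 8 it is -28.

<8,-28>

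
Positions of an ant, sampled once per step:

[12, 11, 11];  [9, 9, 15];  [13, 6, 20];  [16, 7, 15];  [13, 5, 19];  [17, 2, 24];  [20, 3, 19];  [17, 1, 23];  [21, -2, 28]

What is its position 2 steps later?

[21, -3, 27]

Differencing gives [-3, -2, +4], [+4, -3, +5], [+3, +1, -5], [-3, -2, +4], [+4, -3, +5], [+3, +1, -5], [-3, -2, +4], [+4, -3, +5]. This is the pattern [-3, -2, +4], [+4, -3, +5], [+3, +1, -5] repeated.
step 9: apply [+3, +1, -5] → [24, -1, 23]
step 10: apply [-3, -2, +4] → [21, -3, 27]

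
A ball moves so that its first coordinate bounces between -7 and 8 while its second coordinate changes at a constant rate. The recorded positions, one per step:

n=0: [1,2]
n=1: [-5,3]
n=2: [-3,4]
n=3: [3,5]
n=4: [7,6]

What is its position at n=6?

The first coordinate reflects between -7 and 8, moving 6 per step.
  step 5: 7 → 1
  step 6: 1 → -5
The second coordinate changes by +1 each step: at step 6 it is 8.

[-5,8]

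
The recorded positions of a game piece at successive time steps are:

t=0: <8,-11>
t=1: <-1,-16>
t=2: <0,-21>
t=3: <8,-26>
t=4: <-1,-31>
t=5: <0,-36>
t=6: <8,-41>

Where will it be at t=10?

<-1,-61>

The first coordinate repeats the cycle [8, -1, 0] with period 3; step 10 mod 3 = 1, giving -1.
The second coordinate changes by -5 each step, so at step 10 it is -11 + 10·(-5) = -61.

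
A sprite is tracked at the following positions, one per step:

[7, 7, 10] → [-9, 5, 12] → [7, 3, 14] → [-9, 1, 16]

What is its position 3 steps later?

[7, -5, 22]

First: cycles through 7, -9 every 2 steps. Step 6 lands at position 0 of the cycle → 7.
Second: linear, -2 per step → -5 at step 6.
Third: linear, +2 per step → 22 at step 6.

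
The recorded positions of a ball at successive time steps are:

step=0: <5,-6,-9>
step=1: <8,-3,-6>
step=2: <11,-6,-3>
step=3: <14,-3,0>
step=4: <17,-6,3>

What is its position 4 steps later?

<29,-6,15>

First: linear, +3 per step → 29 at step 8.
Second: cycles through -6, -3 every 2 steps. Step 8 lands at position 0 of the cycle → -6.
Third: linear, +3 per step → 15 at step 8.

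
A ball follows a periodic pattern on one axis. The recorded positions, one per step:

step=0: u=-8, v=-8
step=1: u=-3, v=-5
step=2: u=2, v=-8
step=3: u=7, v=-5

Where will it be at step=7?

U: linear, +5 per step → 27 at step 7.
V: cycles through -8, -5 every 2 steps. Step 7 lands at position 1 of the cycle → -5.

u=27, v=-5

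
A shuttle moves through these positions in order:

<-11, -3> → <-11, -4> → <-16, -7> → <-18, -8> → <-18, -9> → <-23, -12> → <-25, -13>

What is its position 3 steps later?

Differencing gives <+0, -1>, <-5, -3>, <-2, -1>, <+0, -1>, <-5, -3>, <-2, -1>. This is the pattern <+0, -1>, <-5, -3>, <-2, -1> repeated.
step 7: apply <+0, -1> → <-25, -14>
step 8: apply <-5, -3> → <-30, -17>
step 9: apply <-2, -1> → <-32, -18>

<-32, -18>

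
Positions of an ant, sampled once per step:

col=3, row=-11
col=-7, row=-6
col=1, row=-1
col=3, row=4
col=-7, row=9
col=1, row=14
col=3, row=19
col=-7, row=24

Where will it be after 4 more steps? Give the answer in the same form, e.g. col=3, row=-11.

col=1, row=44

The col coordinate repeats the cycle [3, -7, 1] with period 3; step 11 mod 3 = 2, giving 1.
The row coordinate changes by +5 each step, so at step 11 it is -11 + 11·(5) = 44.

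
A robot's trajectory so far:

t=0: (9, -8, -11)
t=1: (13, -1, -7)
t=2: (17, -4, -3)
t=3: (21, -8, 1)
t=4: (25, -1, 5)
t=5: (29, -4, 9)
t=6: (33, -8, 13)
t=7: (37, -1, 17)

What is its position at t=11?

(53, -4, 33)

The first coordinate changes by +4 each step, so at step 11 it is 9 + 11·(4) = 53.
The second coordinate repeats the cycle [-8, -1, -4] with period 3; step 11 mod 3 = 2, giving -4.
The third coordinate changes by +4 each step, so at step 11 it is -11 + 11·(4) = 33.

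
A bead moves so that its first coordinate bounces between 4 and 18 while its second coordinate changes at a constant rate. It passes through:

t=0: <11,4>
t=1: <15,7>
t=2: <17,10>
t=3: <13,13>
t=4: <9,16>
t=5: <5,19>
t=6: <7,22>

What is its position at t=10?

The first coordinate travels 4 per step and bounces off the walls at 4 and 18.
  step 7: 7 → 11
  step 8: 11 → 15
  step 9: 15 → 17
  step 10: 17 → 13
The second coordinate changes by +3 each step: at step 10 it is 34.

<13,34>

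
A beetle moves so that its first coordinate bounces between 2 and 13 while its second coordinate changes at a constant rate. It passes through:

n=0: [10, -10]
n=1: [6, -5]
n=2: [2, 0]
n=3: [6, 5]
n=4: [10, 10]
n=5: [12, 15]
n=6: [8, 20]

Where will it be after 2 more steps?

The first coordinate travels 4 per step and bounces off the walls at 2 and 13.
  step 7: 8 → 4
  step 8: 4 → 4
The second coordinate changes by +5 each step: at step 8 it is 30.

[4, 30]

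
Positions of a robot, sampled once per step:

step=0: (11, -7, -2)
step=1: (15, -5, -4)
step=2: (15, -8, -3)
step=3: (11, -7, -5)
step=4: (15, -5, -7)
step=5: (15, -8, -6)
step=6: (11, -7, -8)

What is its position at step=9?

(11, -7, -11)

Step-to-step displacements: (+4, +2, -2), (+0, -3, +1), (-4, +1, -2), (+4, +2, -2), (+0, -3, +1), (-4, +1, -2) — a repeating cycle of length 3.
step 7: apply (+4, +2, -2) → (15, -5, -10)
step 8: apply (+0, -3, +1) → (15, -8, -9)
step 9: apply (-4, +1, -2) → (11, -7, -11)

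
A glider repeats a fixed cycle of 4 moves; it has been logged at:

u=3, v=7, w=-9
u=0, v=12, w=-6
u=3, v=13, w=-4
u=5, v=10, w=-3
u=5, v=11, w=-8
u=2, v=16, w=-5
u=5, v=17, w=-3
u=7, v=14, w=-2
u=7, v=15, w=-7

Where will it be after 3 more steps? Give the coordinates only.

Differencing gives (-3, +5, +3), (+3, +1, +2), (+2, -3, +1), (+0, +1, -5), (-3, +5, +3), (+3, +1, +2), (+2, -3, +1), (+0, +1, -5). This is the pattern (-3, +5, +3), (+3, +1, +2), (+2, -3, +1), (+0, +1, -5) repeated.
step 9: apply (-3, +5, +3) → u=4, v=20, w=-4
step 10: apply (+3, +1, +2) → u=7, v=21, w=-2
step 11: apply (+2, -3, +1) → u=9, v=18, w=-1

u=9, v=18, w=-1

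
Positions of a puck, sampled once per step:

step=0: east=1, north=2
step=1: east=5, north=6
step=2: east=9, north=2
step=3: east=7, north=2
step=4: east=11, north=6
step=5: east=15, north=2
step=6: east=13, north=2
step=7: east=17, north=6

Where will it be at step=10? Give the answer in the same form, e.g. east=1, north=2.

east=23, north=6

Step-to-step displacements: (+4, +4), (+4, -4), (-2, +0), (+4, +4), (+4, -4), (-2, +0), (+4, +4) — a repeating cycle of length 3.
step 8: apply (+4, -4) → east=21, north=2
step 9: apply (-2, +0) → east=19, north=2
step 10: apply (+4, +4) → east=23, north=6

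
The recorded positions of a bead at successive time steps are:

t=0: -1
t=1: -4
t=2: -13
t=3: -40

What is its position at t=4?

The jumps are -3, -9, -27 — a geometric progression with ratio 3.
step 4: -40 − 81 → -121

-121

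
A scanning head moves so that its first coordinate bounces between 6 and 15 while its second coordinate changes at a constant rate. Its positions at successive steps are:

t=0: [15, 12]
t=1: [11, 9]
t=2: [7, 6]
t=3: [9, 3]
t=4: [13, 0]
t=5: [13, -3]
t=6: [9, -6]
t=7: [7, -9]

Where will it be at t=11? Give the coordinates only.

[7, -21]

The first coordinate travels 4 per step and bounces off the walls at 6 and 15.
  step 8: 7 → 11
  step 9: 11 → 15
  step 10: 15 → 11
  step 11: 11 → 7
The second coordinate changes by -3 each step: at step 11 it is -21.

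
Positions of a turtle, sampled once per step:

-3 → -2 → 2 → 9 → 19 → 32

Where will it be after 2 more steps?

67

First differences are +1, +4, +7, +10, +13; their common second difference is +3 (constant acceleration).
step 6: 32 + 16 → 48
step 7: 48 + 19 → 67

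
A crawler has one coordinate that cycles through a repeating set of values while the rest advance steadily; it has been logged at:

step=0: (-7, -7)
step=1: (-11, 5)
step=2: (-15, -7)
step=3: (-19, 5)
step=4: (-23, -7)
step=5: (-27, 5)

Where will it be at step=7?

(-35, 5)

First: linear, -4 per step → -35 at step 7.
Second: cycles through -7, 5 every 2 steps. Step 7 lands at position 1 of the cycle → 5.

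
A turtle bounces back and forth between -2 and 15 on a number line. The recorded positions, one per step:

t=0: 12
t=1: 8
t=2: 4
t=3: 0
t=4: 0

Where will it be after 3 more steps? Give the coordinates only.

12

The value reflects between -2 and 15, moving 4 per step.
  step 5: 0 → 4
  step 6: 4 → 8
  step 7: 8 → 12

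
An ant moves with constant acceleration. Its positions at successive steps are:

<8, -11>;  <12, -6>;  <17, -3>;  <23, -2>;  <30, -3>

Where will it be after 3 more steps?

<57, -18>

Taking differences between consecutive positions: <+4, +5>, <+5, +3>, <+6, +1>, <+7, -1>. These grow by <+1, -2> each step.
step 5: <30, -3> + <+8, -3> → <38, -6>
step 6: <38, -6> + <+9, -5> → <47, -11>
step 7: <47, -11> + <+10, -7> → <57, -18>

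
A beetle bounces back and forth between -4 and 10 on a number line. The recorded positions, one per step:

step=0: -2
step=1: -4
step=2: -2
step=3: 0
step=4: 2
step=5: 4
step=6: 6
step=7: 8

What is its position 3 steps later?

The value reflects between -4 and 10, moving 2 per step.
  step 8: 8 → 10
  step 9: 10 → 8
  step 10: 8 → 6

6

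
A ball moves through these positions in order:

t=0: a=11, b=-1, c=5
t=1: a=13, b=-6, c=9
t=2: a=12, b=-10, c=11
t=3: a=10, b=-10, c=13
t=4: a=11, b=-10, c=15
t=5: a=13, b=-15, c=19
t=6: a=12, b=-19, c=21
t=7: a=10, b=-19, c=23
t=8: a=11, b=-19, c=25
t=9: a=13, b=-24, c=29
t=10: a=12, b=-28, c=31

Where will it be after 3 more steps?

a=13, b=-33, c=39

Differencing gives (+2, -5, +4), (-1, -4, +2), (-2, +0, +2), (+1, +0, +2), (+2, -5, +4), (-1, -4, +2), (-2, +0, +2), (+1, +0, +2), (+2, -5, +4), (-1, -4, +2). This is the pattern (+2, -5, +4), (-1, -4, +2), (-2, +0, +2), (+1, +0, +2) repeated.
step 11: apply (-2, +0, +2) → a=10, b=-28, c=33
step 12: apply (+1, +0, +2) → a=11, b=-28, c=35
step 13: apply (+2, -5, +4) → a=13, b=-33, c=39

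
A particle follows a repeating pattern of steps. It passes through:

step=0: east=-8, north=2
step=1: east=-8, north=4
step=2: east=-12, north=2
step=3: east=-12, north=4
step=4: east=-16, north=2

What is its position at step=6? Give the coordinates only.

east=-20, north=2

Step-to-step displacements: (+0,+2), (-4,-2), (+0,+2), (-4,-2) — a repeating cycle of length 2.
step 5: apply (+0,+2) → east=-16, north=4
step 6: apply (-4,-2) → east=-20, north=2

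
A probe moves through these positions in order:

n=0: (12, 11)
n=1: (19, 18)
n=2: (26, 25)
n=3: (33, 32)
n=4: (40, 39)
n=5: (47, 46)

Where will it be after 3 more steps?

Each step adds (+7, +7) to the position.
step 6: (47, 46) + (+7, +7) → (54, 53)
step 7: (54, 53) + (+7, +7) → (61, 60)
step 8: (61, 60) + (+7, +7) → (68, 67)

(68, 67)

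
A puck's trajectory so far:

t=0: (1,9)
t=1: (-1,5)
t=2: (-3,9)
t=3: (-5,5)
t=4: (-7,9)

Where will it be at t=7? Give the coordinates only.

The first coordinate changes by -2 each step, so at step 7 it is 1 + 7·(-2) = -13.
The second coordinate repeats the cycle [9, 5] with period 2; step 7 mod 2 = 1, giving 5.

(-13,5)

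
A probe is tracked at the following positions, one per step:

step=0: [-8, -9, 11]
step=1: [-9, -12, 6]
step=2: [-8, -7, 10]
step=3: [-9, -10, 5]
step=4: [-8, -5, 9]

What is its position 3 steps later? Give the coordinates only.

[-9, -6, 3]

The moves between consecutive positions are [-1, -3, -5], [+1, +5, +4], [-1, -3, -5], [+1, +5, +4]; they repeat the 2-cycle [[-1, -3, -5], [+1, +5, +4]].
step 5: apply [-1, -3, -5] → [-9, -8, 4]
step 6: apply [+1, +5, +4] → [-8, -3, 8]
step 7: apply [-1, -3, -5] → [-9, -6, 3]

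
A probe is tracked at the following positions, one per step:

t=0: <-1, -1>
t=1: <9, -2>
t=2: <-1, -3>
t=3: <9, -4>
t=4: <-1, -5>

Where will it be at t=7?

<9, -8>

The first coordinate repeats the cycle [-1, 9] with period 2; step 7 mod 2 = 1, giving 9.
The second coordinate changes by -1 each step, so at step 7 it is -1 + 7·(-1) = -8.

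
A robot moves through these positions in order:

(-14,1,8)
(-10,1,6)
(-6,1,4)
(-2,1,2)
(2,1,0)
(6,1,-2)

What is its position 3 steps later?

The position changes by (+4,+0,-2) every step.
step 6: (6,1,-2) + (+4,+0,-2) → (10,1,-4)
step 7: (10,1,-4) + (+4,+0,-2) → (14,1,-6)
step 8: (14,1,-6) + (+4,+0,-2) → (18,1,-8)

(18,1,-8)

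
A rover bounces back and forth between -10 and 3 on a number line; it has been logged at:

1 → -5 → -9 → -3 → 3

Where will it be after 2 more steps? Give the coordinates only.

-9

The value reflects between -10 and 3, moving 6 per step.
  step 5: 3 → -3
  step 6: -3 → -9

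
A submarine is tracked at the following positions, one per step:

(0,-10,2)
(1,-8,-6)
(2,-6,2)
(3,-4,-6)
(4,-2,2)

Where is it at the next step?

The first coordinate changes by +1 each step, so at step 5 it is 0 + 5·(1) = 5.
The second coordinate changes by +2 each step, so at step 5 it is -10 + 5·(2) = 0.
The third coordinate repeats the cycle [2, -6] with period 2; step 5 mod 2 = 1, giving -6.

(5,0,-6)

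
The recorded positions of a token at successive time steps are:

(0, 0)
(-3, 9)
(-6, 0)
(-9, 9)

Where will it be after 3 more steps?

(-18, 0)

The first coordinate changes by -3 each step, so at step 6 it is 0 + 6·(-3) = -18.
The second coordinate repeats the cycle [0, 9] with period 2; step 6 mod 2 = 0, giving 0.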